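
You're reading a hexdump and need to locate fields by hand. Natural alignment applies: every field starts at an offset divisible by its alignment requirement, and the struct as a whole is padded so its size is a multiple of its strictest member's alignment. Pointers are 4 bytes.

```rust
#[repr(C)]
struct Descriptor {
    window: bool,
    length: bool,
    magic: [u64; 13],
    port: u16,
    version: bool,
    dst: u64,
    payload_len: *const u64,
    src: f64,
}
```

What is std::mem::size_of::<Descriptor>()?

window at 0 (size 1, align 1) → ends 1
length at 1 (size 1, align 1) → ends 2
pad 6 to align 8 for magic
magic at 8 (size 104, align 8) → ends 112
port at 112 (size 2, align 2) → ends 114
version at 114 (size 1, align 1) → ends 115
pad 5 to align 8 for dst
dst at 120 (size 8, align 8) → ends 128
payload_len at 128 (size 4, align 4) → ends 132
pad 4 to align 8 for src
src at 136 (size 8, align 8) → ends 144
total 144 bytes, alignment 8

144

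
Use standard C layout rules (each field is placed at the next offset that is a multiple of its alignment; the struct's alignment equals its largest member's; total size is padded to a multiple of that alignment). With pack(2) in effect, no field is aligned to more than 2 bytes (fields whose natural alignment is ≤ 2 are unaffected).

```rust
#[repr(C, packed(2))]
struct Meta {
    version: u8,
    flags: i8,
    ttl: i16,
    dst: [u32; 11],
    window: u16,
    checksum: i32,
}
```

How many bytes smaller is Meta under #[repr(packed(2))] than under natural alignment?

natural layout:
  version at 0 (size 1, align 1) → ends 1
  flags at 1 (size 1, align 1) → ends 2
  ttl at 2 (size 2, align 2) → ends 4
  dst at 4 (size 44, align 4) → ends 48
  window at 48 (size 2, align 2) → ends 50
  pad 2 to align 4 for checksum
  checksum at 52 (size 4, align 4) → ends 56
  total 56 bytes, alignment 4
packed(2) layout:
  version at 0 (size 1, align 1) → ends 1
  flags at 1 (size 1, align 1) → ends 2
  ttl at 2 (size 2, align 2) → ends 4
  dst at 4 (size 44, align 2) → ends 48
  window at 48 (size 2, align 2) → ends 50
  checksum at 50 (size 4, align 2) → ends 54
  total 54 bytes, alignment 2
56 − 54 = 2

2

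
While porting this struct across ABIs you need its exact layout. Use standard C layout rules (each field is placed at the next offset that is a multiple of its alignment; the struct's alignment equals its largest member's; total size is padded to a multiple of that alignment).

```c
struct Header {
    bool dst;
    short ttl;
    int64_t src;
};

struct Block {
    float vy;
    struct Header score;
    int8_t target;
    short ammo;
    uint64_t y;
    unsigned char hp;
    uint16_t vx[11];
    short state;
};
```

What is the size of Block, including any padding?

Header: @0: dst [1B, align 1] → 1; +1 pad (align 2); @2: ttl [2B, align 2] → 4; +4 pad (align 8); @8: src [8B, align 8] → 16; size 16, align 8
@0: vy [4B, align 4] → 4
+4 pad (align 8)
@8: score [16B, align 8] → 24
@24: target [1B, align 1] → 25
+1 pad (align 2)
@26: ammo [2B, align 2] → 28
+4 pad (align 8)
@32: y [8B, align 8] → 40
@40: hp [1B, align 1] → 41
+1 pad (align 2)
@42: vx [22B, align 2] → 64
@64: state [2B, align 2] → 66
+6 tail pad (align 8)
size 72, align 8

72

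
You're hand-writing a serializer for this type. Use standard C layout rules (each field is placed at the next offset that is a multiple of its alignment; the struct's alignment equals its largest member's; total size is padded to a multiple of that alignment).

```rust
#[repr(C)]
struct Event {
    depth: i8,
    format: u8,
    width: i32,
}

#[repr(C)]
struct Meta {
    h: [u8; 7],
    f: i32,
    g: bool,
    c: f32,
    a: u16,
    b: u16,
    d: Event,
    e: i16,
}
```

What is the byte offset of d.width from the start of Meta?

Event: 0..1  depth  (1B, 1-aligned); 1..2  format  (1B, 1-aligned); 2..4  -- padding (2B); 4..8  width  (4B, 4-aligned); sizeof = 8, alignof = 4
0..7  h  (7B, 1-aligned)
7..8  -- padding (1B)
8..12  f  (4B, 4-aligned)
12..13  g  (1B, 1-aligned)
13..16  -- padding (3B)
16..20  c  (4B, 4-aligned)
20..22  a  (2B, 2-aligned)
22..24  b  (2B, 2-aligned)
24..32  d  (8B, 4-aligned)
within Event: width at 4
24 + 4 = 28

28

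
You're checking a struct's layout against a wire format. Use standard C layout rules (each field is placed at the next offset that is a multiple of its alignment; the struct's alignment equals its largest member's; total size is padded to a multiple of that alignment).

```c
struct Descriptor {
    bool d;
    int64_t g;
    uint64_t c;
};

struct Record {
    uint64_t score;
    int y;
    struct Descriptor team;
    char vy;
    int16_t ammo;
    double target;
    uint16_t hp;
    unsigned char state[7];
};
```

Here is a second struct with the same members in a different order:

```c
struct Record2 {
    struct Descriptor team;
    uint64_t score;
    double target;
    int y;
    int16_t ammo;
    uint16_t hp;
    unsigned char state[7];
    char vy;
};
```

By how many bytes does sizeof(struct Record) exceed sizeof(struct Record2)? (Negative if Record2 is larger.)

16

Descriptor: d at 0 (size 1, align 1) → ends 1; pad 7 to align 8 for g; g at 8 (size 8, align 8) → ends 16; c at 16 (size 8, align 8) → ends 24; total 24 bytes, alignment 8
score at 0 (size 8, align 8) → ends 8
y at 8 (size 4, align 4) → ends 12
pad 4 to align 8 for team
team at 16 (size 24, align 8) → ends 40
vy at 40 (size 1, align 1) → ends 41
pad 1 to align 2 for ammo
ammo at 42 (size 2, align 2) → ends 44
pad 4 to align 8 for target
target at 48 (size 8, align 8) → ends 56
hp at 56 (size 2, align 2) → ends 58
state at 58 (size 7, align 1) → ends 65
tail pad 7 to reach multiple of 8
total 72 bytes, alignment 8
— Record2 —
team at 0 (size 24, align 8) → ends 24
score at 24 (size 8, align 8) → ends 32
target at 32 (size 8, align 8) → ends 40
y at 40 (size 4, align 4) → ends 44
ammo at 44 (size 2, align 2) → ends 46
hp at 46 (size 2, align 2) → ends 48
state at 48 (size 7, align 1) → ends 55
vy at 55 (size 1, align 1) → ends 56
total 56 bytes, alignment 8
72 − 56 = 16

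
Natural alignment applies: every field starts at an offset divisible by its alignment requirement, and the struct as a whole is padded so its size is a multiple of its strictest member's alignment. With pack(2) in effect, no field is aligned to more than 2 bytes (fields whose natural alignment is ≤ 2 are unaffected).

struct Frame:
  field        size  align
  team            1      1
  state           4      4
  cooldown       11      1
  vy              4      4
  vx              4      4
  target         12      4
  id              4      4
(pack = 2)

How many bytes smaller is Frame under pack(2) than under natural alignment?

natural layout:
  team at 0 (size 1, align 1) → ends 1
  pad 3 to align 4 for state
  state at 4 (size 4, align 4) → ends 8
  cooldown at 8 (size 11, align 1) → ends 19
  pad 1 to align 4 for vy
  vy at 20 (size 4, align 4) → ends 24
  vx at 24 (size 4, align 4) → ends 28
  target at 28 (size 12, align 4) → ends 40
  id at 40 (size 4, align 4) → ends 44
  total 44 bytes, alignment 4
packed(2) layout:
  team at 0 (size 1, align 1) → ends 1
  pad 1 to align 2 for state
  state at 2 (size 4, align 2) → ends 6
  cooldown at 6 (size 11, align 1) → ends 17
  pad 1 to align 2 for vy
  vy at 18 (size 4, align 2) → ends 22
  vx at 22 (size 4, align 2) → ends 26
  target at 26 (size 12, align 2) → ends 38
  id at 38 (size 4, align 2) → ends 42
  total 42 bytes, alignment 2
44 − 42 = 2

2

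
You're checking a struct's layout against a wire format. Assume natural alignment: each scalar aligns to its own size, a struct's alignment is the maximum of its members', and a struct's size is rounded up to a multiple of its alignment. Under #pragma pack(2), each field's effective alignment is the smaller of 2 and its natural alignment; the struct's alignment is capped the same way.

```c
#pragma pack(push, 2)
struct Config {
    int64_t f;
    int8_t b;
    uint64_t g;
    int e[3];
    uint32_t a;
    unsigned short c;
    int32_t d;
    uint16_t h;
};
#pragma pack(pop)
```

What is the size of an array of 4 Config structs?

f at 0 (size 8, align 2) → ends 8
b at 8 (size 1, align 1) → ends 9
pad 1 to align 2 for g
g at 10 (size 8, align 2) → ends 18
e at 18 (size 12, align 2) → ends 30
a at 30 (size 4, align 2) → ends 34
c at 34 (size 2, align 2) → ends 36
d at 36 (size 4, align 2) → ends 40
h at 40 (size 2, align 2) → ends 42
total 42 bytes, alignment 2
array of 4: 4 × 42 = 168

168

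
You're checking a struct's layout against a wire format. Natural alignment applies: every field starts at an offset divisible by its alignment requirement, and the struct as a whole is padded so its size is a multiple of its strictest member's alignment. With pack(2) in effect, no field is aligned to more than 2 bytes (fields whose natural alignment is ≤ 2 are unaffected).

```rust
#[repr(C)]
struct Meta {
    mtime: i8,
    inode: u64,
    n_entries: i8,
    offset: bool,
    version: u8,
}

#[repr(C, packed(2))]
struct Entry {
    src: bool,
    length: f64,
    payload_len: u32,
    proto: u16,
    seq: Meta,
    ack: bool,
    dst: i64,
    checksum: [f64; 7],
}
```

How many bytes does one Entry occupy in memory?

Meta: mtime at 0 (size 1, align 1) → ends 1; pad 7 to align 8 for inode; inode at 8 (size 8, align 8) → ends 16; n_entries at 16 (size 1, align 1) → ends 17; offset at 17 (size 1, align 1) → ends 18; version at 18 (size 1, align 1) → ends 19; tail pad 5 to reach multiple of 8; total 24 bytes, alignment 8
src at 0 (size 1, align 1) → ends 1
pad 1 to align 2 for length
length at 2 (size 8, align 2) → ends 10
payload_len at 10 (size 4, align 2) → ends 14
proto at 14 (size 2, align 2) → ends 16
seq at 16 (size 24, align 2) → ends 40
ack at 40 (size 1, align 1) → ends 41
pad 1 to align 2 for dst
dst at 42 (size 8, align 2) → ends 50
checksum at 50 (size 56, align 2) → ends 106
total 106 bytes, alignment 2

106 bytes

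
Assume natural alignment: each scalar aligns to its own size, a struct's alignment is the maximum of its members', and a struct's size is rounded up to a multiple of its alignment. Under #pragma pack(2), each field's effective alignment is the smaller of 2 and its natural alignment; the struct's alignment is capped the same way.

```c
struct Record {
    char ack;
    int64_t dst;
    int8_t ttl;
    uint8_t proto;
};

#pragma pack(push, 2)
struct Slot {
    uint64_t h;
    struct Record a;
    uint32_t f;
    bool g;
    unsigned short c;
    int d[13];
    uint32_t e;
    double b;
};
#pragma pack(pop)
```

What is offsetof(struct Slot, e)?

92

Record: @0: ack [1B, align 1] → 1; +7 pad (align 8); @8: dst [8B, align 8] → 16; @16: ttl [1B, align 1] → 17; @17: proto [1B, align 1] → 18; +6 tail pad (align 8); size 24, align 8
@0: h [8B, align 2] → 8
@8: a [24B, align 2] → 32
@32: f [4B, align 2] → 36
@36: g [1B, align 1] → 37
+1 pad (align 2)
@38: c [2B, align 2] → 40
@40: d [52B, align 2] → 92
@92: e [4B, align 2] → 96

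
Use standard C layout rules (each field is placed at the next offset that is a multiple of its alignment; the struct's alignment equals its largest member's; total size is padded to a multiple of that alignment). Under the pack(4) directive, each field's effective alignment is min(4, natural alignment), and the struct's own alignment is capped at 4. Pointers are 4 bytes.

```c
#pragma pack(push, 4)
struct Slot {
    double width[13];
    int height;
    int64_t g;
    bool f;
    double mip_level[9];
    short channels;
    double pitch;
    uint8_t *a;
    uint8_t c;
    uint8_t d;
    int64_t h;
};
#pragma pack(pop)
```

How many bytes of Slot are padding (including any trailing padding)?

width at 0 (size 104, align 4) → ends 104
height at 104 (size 4, align 4) → ends 108
g at 108 (size 8, align 4) → ends 116
f at 116 (size 1, align 1) → ends 117
pad 3 to align 4 for mip_level
mip_level at 120 (size 72, align 4) → ends 192
channels at 192 (size 2, align 2) → ends 194
pad 2 to align 4 for pitch
pitch at 196 (size 8, align 4) → ends 204
a at 204 (size 4, align 4) → ends 208
c at 208 (size 1, align 1) → ends 209
d at 209 (size 1, align 1) → ends 210
pad 2 to align 4 for h
h at 212 (size 8, align 4) → ends 220
total 220 bytes, alignment 4
data bytes 213, size 220 → padding 7

7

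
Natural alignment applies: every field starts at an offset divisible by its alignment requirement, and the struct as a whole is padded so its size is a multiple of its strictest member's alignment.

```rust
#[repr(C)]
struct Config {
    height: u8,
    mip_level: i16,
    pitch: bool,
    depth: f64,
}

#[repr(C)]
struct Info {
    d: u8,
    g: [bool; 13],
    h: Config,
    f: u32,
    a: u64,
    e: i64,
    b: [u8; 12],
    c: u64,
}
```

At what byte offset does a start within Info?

Config: @0: height [1B, align 1] → 1; +1 pad (align 2); @2: mip_level [2B, align 2] → 4; @4: pitch [1B, align 1] → 5; +3 pad (align 8); @8: depth [8B, align 8] → 16; size 16, align 8
@0: d [1B, align 1] → 1
@1: g [13B, align 1] → 14
+2 pad (align 8)
@16: h [16B, align 8] → 32
@32: f [4B, align 4] → 36
+4 pad (align 8)
@40: a [8B, align 8] → 48

40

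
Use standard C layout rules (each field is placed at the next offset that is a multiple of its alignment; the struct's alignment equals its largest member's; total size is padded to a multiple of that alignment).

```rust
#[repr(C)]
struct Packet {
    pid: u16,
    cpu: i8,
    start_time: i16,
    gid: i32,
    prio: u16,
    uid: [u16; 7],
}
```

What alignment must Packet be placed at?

member alignments: pid=2, cpu=1, start_time=2, gid=4, prio=2, uid=2
max = 4

4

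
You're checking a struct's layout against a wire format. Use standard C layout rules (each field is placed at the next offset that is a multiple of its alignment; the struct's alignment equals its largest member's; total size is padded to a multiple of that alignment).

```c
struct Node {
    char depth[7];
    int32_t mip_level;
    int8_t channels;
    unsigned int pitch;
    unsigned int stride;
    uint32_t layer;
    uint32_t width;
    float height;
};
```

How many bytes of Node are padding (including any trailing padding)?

4

depth at 0 (size 7, align 1) → ends 7
pad 1 to align 4 for mip_level
mip_level at 8 (size 4, align 4) → ends 12
channels at 12 (size 1, align 1) → ends 13
pad 3 to align 4 for pitch
pitch at 16 (size 4, align 4) → ends 20
stride at 20 (size 4, align 4) → ends 24
layer at 24 (size 4, align 4) → ends 28
width at 28 (size 4, align 4) → ends 32
height at 32 (size 4, align 4) → ends 36
total 36 bytes, alignment 4
data bytes 32, size 36 → padding 4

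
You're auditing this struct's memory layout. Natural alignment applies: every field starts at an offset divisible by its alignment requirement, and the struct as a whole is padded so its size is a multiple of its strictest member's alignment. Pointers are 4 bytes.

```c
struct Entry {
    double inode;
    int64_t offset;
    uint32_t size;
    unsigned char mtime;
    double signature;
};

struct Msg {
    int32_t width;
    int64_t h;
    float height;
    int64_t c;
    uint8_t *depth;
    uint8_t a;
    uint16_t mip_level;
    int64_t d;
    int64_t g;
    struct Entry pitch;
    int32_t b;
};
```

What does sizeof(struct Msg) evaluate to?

Entry: @0: inode [8B, align 8] → 8; @8: offset [8B, align 8] → 16; @16: size [4B, align 4] → 20; @20: mtime [1B, align 1] → 21; +3 pad (align 8); @24: signature [8B, align 8] → 32; size 32, align 8
@0: width [4B, align 4] → 4
+4 pad (align 8)
@8: h [8B, align 8] → 16
@16: height [4B, align 4] → 20
+4 pad (align 8)
@24: c [8B, align 8] → 32
@32: depth [4B, align 4] → 36
@36: a [1B, align 1] → 37
+1 pad (align 2)
@38: mip_level [2B, align 2] → 40
@40: d [8B, align 8] → 48
@48: g [8B, align 8] → 56
@56: pitch [32B, align 8] → 88
@88: b [4B, align 4] → 92
+4 tail pad (align 8)
size 96, align 8

96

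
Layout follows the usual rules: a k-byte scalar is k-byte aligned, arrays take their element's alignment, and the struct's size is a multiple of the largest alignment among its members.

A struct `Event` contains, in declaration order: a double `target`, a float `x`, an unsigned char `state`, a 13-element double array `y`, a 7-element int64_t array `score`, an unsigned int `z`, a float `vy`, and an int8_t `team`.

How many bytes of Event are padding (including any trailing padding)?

10

@0: target [8B, align 8] → 8
@8: x [4B, align 4] → 12
@12: state [1B, align 1] → 13
+3 pad (align 8)
@16: y [104B, align 8] → 120
@120: score [56B, align 8] → 176
@176: z [4B, align 4] → 180
@180: vy [4B, align 4] → 184
@184: team [1B, align 1] → 185
+7 tail pad (align 8)
size 192, align 8
data bytes 182, size 192 → padding 10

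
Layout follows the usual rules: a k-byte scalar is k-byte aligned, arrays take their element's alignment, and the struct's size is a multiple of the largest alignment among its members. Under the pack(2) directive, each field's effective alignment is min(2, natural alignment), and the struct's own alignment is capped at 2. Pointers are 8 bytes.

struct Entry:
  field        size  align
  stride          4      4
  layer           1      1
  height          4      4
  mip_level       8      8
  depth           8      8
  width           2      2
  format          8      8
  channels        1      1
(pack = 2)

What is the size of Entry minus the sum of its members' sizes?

stride at 0 (size 4, align 2) → ends 4
layer at 4 (size 1, align 1) → ends 5
pad 1 to align 2 for height
height at 6 (size 4, align 2) → ends 10
mip_level at 10 (size 8, align 2) → ends 18
depth at 18 (size 8, align 2) → ends 26
width at 26 (size 2, align 2) → ends 28
format at 28 (size 8, align 2) → ends 36
channels at 36 (size 1, align 1) → ends 37
tail pad 1 to reach multiple of 2
total 38 bytes, alignment 2
data bytes 36, size 38 → padding 2

2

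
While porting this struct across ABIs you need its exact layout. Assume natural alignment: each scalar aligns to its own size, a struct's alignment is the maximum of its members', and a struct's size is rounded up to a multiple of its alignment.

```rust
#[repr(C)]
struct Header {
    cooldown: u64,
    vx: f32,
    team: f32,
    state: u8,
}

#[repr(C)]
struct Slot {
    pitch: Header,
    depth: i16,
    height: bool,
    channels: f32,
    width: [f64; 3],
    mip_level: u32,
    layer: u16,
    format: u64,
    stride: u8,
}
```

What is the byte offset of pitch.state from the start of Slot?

Header: 0..8  cooldown  (8B, 8-aligned); 8..12  vx  (4B, 4-aligned); 12..16  team  (4B, 4-aligned); 16..17  state  (1B, 1-aligned); 17..24  -- tail padding (7B); sizeof = 24, alignof = 8
0..24  pitch  (24B, 8-aligned)
within Header: state at 16
0 + 16 = 16

16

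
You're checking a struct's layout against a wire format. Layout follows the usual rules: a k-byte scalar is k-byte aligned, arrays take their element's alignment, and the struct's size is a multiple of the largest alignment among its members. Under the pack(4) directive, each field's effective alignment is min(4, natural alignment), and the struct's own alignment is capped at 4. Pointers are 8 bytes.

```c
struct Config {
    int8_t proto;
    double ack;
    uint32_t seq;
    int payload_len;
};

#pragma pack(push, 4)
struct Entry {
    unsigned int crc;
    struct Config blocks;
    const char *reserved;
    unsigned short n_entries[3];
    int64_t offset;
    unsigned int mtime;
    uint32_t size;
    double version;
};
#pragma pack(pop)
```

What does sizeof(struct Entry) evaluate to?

68 bytes

Config: 0..1  proto  (1B, 1-aligned); 1..8  -- padding (7B); 8..16  ack  (8B, 8-aligned); 16..20  seq  (4B, 4-aligned); 20..24  payload_len  (4B, 4-aligned); sizeof = 24, alignof = 8
0..4  crc  (4B, 4-aligned)
4..28  blocks  (24B, 4-aligned)
28..36  reserved  (8B, 4-aligned)
36..42  n_entries  (6B, 2-aligned)
42..44  -- padding (2B)
44..52  offset  (8B, 4-aligned)
52..56  mtime  (4B, 4-aligned)
56..60  size  (4B, 4-aligned)
60..68  version  (8B, 4-aligned)
sizeof = 68, alignof = 4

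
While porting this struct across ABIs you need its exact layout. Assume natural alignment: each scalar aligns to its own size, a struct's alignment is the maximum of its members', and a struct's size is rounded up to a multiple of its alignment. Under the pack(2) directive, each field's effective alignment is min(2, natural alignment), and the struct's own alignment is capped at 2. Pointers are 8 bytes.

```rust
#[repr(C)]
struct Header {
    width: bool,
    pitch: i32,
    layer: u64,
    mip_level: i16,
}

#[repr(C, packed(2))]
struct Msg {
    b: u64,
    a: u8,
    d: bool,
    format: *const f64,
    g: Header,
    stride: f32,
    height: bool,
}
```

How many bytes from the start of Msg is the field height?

46

Header: @0: width [1B, align 1] → 1; +3 pad (align 4); @4: pitch [4B, align 4] → 8; @8: layer [8B, align 8] → 16; @16: mip_level [2B, align 2] → 18; +6 tail pad (align 8); size 24, align 8
@0: b [8B, align 2] → 8
@8: a [1B, align 1] → 9
@9: d [1B, align 1] → 10
@10: format [8B, align 2] → 18
@18: g [24B, align 2] → 42
@42: stride [4B, align 2] → 46
@46: height [1B, align 1] → 47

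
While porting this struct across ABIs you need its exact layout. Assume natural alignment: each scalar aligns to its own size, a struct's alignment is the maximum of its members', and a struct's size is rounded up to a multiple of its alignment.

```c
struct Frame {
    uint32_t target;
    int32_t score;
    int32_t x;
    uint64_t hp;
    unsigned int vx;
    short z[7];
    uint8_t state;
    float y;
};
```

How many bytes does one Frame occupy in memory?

48 bytes

@0: target [4B, align 4] → 4
@4: score [4B, align 4] → 8
@8: x [4B, align 4] → 12
+4 pad (align 8)
@16: hp [8B, align 8] → 24
@24: vx [4B, align 4] → 28
@28: z [14B, align 2] → 42
@42: state [1B, align 1] → 43
+1 pad (align 4)
@44: y [4B, align 4] → 48
size 48, align 8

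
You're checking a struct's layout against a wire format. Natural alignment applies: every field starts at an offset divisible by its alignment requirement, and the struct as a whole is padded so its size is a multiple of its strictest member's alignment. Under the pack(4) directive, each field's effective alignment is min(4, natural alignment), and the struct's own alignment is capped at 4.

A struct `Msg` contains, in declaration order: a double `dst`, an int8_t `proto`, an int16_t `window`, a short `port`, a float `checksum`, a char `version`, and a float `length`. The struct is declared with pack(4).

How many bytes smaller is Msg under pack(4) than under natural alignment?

4

natural layout:
  0..8  dst  (8B, 8-aligned)
  8..9  proto  (1B, 1-aligned)
  9..10  -- padding (1B)
  10..12  window  (2B, 2-aligned)
  12..14  port  (2B, 2-aligned)
  14..16  -- padding (2B)
  16..20  checksum  (4B, 4-aligned)
  20..21  version  (1B, 1-aligned)
  21..24  -- padding (3B)
  24..28  length  (4B, 4-aligned)
  28..32  -- tail padding (4B)
  sizeof = 32, alignof = 8
packed(4) layout:
  0..8  dst  (8B, 4-aligned)
  8..9  proto  (1B, 1-aligned)
  9..10  -- padding (1B)
  10..12  window  (2B, 2-aligned)
  12..14  port  (2B, 2-aligned)
  14..16  -- padding (2B)
  16..20  checksum  (4B, 4-aligned)
  20..21  version  (1B, 1-aligned)
  21..24  -- padding (3B)
  24..28  length  (4B, 4-aligned)
  sizeof = 28, alignof = 4
32 − 28 = 4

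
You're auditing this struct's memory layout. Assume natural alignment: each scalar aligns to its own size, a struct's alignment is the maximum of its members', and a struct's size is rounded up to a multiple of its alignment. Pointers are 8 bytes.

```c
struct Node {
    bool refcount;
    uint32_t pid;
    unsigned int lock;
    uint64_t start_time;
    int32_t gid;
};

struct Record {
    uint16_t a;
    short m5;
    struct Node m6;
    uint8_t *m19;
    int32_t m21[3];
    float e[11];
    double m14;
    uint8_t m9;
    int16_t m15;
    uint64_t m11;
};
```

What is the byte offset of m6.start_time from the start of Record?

24

Node: 0..1  refcount  (1B, 1-aligned); 1..4  -- padding (3B); 4..8  pid  (4B, 4-aligned); 8..12  lock  (4B, 4-aligned); 12..16  -- padding (4B); 16..24  start_time  (8B, 8-aligned); 24..28  gid  (4B, 4-aligned); 28..32  -- tail padding (4B); sizeof = 32, alignof = 8
0..2  a  (2B, 2-aligned)
2..4  m5  (2B, 2-aligned)
4..8  -- padding (4B)
8..40  m6  (32B, 8-aligned)
within Node: start_time at 16
8 + 16 = 24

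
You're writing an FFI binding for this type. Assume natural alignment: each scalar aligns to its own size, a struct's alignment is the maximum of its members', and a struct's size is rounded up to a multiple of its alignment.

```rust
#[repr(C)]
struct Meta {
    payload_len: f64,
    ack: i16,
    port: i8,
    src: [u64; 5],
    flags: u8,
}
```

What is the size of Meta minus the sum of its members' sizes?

0..8  payload_len  (8B, 8-aligned)
8..10  ack  (2B, 2-aligned)
10..11  port  (1B, 1-aligned)
11..16  -- padding (5B)
16..56  src  (40B, 8-aligned)
56..57  flags  (1B, 1-aligned)
57..64  -- tail padding (7B)
sizeof = 64, alignof = 8
data bytes 52, size 64 → padding 12

12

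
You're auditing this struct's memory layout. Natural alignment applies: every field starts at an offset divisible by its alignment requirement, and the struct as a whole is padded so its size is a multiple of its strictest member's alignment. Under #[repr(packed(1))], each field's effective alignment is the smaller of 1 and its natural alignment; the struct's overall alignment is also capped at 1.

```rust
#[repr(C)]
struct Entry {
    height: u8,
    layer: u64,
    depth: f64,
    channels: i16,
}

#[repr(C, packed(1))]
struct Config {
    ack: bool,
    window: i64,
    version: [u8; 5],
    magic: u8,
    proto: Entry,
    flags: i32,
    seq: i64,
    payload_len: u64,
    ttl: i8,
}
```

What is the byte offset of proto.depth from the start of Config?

31

Entry: 0..1  height  (1B, 1-aligned); 1..8  -- padding (7B); 8..16  layer  (8B, 8-aligned); 16..24  depth  (8B, 8-aligned); 24..26  channels  (2B, 2-aligned); 26..32  -- tail padding (6B); sizeof = 32, alignof = 8
0..1  ack  (1B, 1-aligned)
1..9  window  (8B, 1-aligned)
9..14  version  (5B, 1-aligned)
14..15  magic  (1B, 1-aligned)
15..47  proto  (32B, 1-aligned)
within Entry: depth at 16
15 + 16 = 31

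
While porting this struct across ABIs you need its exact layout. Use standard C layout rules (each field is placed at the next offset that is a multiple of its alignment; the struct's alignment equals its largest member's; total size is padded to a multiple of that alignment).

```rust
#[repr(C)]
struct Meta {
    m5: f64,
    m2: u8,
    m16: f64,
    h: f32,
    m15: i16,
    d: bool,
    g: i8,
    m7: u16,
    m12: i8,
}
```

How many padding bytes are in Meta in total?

m5 at 0 (size 8, align 8) → ends 8
m2 at 8 (size 1, align 1) → ends 9
pad 7 to align 8 for m16
m16 at 16 (size 8, align 8) → ends 24
h at 24 (size 4, align 4) → ends 28
m15 at 28 (size 2, align 2) → ends 30
d at 30 (size 1, align 1) → ends 31
g at 31 (size 1, align 1) → ends 32
m7 at 32 (size 2, align 2) → ends 34
m12 at 34 (size 1, align 1) → ends 35
tail pad 5 to reach multiple of 8
total 40 bytes, alignment 8
data bytes 28, size 40 → padding 12

12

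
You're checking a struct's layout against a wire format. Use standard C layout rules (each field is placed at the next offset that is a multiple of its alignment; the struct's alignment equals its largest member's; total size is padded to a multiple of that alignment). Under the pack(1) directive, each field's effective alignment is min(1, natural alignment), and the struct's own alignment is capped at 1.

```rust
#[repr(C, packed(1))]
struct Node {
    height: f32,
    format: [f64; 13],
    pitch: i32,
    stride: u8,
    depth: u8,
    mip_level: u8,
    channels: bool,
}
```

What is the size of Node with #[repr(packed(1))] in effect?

height at 0 (size 4, align 1) → ends 4
format at 4 (size 104, align 1) → ends 108
pitch at 108 (size 4, align 1) → ends 112
stride at 112 (size 1, align 1) → ends 113
depth at 113 (size 1, align 1) → ends 114
mip_level at 114 (size 1, align 1) → ends 115
channels at 115 (size 1, align 1) → ends 116
total 116 bytes, alignment 1

116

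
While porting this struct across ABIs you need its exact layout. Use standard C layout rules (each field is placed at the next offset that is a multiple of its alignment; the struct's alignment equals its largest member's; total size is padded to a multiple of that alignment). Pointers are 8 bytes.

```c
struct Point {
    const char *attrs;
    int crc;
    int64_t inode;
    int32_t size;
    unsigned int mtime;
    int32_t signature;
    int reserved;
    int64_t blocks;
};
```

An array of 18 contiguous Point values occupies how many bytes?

864

0..8  attrs  (8B, 8-aligned)
8..12  crc  (4B, 4-aligned)
12..16  -- padding (4B)
16..24  inode  (8B, 8-aligned)
24..28  size  (4B, 4-aligned)
28..32  mtime  (4B, 4-aligned)
32..36  signature  (4B, 4-aligned)
36..40  reserved  (4B, 4-aligned)
40..48  blocks  (8B, 8-aligned)
sizeof = 48, alignof = 8
array of 18: 18 × 48 = 864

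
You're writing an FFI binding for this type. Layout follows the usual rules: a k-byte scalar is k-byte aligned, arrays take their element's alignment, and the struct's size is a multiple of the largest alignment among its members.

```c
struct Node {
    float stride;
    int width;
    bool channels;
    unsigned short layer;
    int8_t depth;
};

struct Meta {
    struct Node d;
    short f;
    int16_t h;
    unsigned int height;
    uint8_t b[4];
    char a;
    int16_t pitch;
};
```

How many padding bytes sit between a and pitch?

1

Node: stride at 0 (size 4, align 4) → ends 4; width at 4 (size 4, align 4) → ends 8; channels at 8 (size 1, align 1) → ends 9; pad 1 to align 2 for layer; layer at 10 (size 2, align 2) → ends 12; depth at 12 (size 1, align 1) → ends 13; tail pad 3 to reach multiple of 4; total 16 bytes, alignment 4
d at 0 (size 16, align 4) → ends 16
f at 16 (size 2, align 2) → ends 18
h at 18 (size 2, align 2) → ends 20
height at 20 (size 4, align 4) → ends 24
b at 24 (size 4, align 1) → ends 28
a at 28 (size 1, align 1) → ends 29
pad 1 to align 2 for pitch
pitch at 30 (size 2, align 2) → ends 32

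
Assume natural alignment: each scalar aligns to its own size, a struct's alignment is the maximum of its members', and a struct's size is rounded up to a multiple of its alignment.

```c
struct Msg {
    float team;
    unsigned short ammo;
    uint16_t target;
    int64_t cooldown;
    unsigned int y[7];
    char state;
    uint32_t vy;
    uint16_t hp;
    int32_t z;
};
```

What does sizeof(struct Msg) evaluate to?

0..4  team  (4B, 4-aligned)
4..6  ammo  (2B, 2-aligned)
6..8  target  (2B, 2-aligned)
8..16  cooldown  (8B, 8-aligned)
16..44  y  (28B, 4-aligned)
44..45  state  (1B, 1-aligned)
45..48  -- padding (3B)
48..52  vy  (4B, 4-aligned)
52..54  hp  (2B, 2-aligned)
54..56  -- padding (2B)
56..60  z  (4B, 4-aligned)
60..64  -- tail padding (4B)
sizeof = 64, alignof = 8

64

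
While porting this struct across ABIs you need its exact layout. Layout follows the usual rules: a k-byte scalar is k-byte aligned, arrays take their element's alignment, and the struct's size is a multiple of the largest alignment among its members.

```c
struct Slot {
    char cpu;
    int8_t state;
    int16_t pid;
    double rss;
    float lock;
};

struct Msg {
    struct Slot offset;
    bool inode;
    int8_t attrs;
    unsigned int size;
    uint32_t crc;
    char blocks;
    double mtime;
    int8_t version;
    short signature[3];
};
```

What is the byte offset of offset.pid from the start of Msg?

2

Slot: 0..1  cpu  (1B, 1-aligned); 1..2  state  (1B, 1-aligned); 2..4  pid  (2B, 2-aligned); 4..8  -- padding (4B); 8..16  rss  (8B, 8-aligned); 16..20  lock  (4B, 4-aligned); 20..24  -- tail padding (4B); sizeof = 24, alignof = 8
0..24  offset  (24B, 8-aligned)
within Slot: pid at 2
0 + 2 = 2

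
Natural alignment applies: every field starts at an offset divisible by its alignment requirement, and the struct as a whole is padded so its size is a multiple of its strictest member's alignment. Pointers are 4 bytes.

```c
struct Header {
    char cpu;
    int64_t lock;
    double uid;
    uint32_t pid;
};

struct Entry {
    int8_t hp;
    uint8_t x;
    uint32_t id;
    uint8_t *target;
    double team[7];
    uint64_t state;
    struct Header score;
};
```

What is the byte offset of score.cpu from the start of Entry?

80

Header: 0..1  cpu  (1B, 1-aligned); 1..8  -- padding (7B); 8..16  lock  (8B, 8-aligned); 16..24  uid  (8B, 8-aligned); 24..28  pid  (4B, 4-aligned); 28..32  -- tail padding (4B); sizeof = 32, alignof = 8
0..1  hp  (1B, 1-aligned)
1..2  x  (1B, 1-aligned)
2..4  -- padding (2B)
4..8  id  (4B, 4-aligned)
8..12  target  (4B, 4-aligned)
12..16  -- padding (4B)
16..72  team  (56B, 8-aligned)
72..80  state  (8B, 8-aligned)
80..112  score  (32B, 8-aligned)
within Header: cpu at 0
80 + 0 = 80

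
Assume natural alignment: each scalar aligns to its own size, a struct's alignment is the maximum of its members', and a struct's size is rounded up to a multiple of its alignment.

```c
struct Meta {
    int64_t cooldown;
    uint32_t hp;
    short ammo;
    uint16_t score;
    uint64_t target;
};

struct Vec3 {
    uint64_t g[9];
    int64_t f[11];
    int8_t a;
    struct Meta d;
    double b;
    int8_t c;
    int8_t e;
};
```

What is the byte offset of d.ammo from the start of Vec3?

180

Meta: cooldown at 0 (size 8, align 8) → ends 8; hp at 8 (size 4, align 4) → ends 12; ammo at 12 (size 2, align 2) → ends 14; score at 14 (size 2, align 2) → ends 16; target at 16 (size 8, align 8) → ends 24; total 24 bytes, alignment 8
g at 0 (size 72, align 8) → ends 72
f at 72 (size 88, align 8) → ends 160
a at 160 (size 1, align 1) → ends 161
pad 7 to align 8 for d
d at 168 (size 24, align 8) → ends 192
within Meta: ammo at 12
168 + 12 = 180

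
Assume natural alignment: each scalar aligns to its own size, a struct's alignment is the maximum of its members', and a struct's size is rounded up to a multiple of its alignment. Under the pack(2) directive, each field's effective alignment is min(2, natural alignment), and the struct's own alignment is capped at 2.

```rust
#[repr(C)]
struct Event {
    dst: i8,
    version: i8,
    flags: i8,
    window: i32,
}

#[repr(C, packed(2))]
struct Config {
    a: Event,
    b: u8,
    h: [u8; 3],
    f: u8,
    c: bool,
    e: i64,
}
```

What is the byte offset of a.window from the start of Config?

Event: 0..1  dst  (1B, 1-aligned); 1..2  version  (1B, 1-aligned); 2..3  flags  (1B, 1-aligned); 3..4  -- padding (1B); 4..8  window  (4B, 4-aligned); sizeof = 8, alignof = 4
0..8  a  (8B, 2-aligned)
within Event: window at 4
0 + 4 = 4

4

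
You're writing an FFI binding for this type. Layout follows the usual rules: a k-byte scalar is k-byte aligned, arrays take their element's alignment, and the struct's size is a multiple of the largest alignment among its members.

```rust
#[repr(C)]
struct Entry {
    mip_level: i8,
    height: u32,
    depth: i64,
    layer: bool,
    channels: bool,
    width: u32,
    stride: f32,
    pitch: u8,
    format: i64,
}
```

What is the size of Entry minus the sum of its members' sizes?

0..1  mip_level  (1B, 1-aligned)
1..4  -- padding (3B)
4..8  height  (4B, 4-aligned)
8..16  depth  (8B, 8-aligned)
16..17  layer  (1B, 1-aligned)
17..18  channels  (1B, 1-aligned)
18..20  -- padding (2B)
20..24  width  (4B, 4-aligned)
24..28  stride  (4B, 4-aligned)
28..29  pitch  (1B, 1-aligned)
29..32  -- padding (3B)
32..40  format  (8B, 8-aligned)
sizeof = 40, alignof = 8
data bytes 32, size 40 → padding 8

8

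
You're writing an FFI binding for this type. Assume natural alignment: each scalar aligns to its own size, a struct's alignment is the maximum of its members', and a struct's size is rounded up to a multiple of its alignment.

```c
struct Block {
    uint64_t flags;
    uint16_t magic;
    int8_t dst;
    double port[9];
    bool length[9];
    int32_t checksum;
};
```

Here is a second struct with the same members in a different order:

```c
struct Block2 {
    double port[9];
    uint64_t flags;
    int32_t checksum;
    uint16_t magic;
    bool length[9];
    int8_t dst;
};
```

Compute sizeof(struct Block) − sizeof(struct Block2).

flags at 0 (size 8, align 8) → ends 8
magic at 8 (size 2, align 2) → ends 10
dst at 10 (size 1, align 1) → ends 11
pad 5 to align 8 for port
port at 16 (size 72, align 8) → ends 88
length at 88 (size 9, align 1) → ends 97
pad 3 to align 4 for checksum
checksum at 100 (size 4, align 4) → ends 104
total 104 bytes, alignment 8
— Block2 —
port at 0 (size 72, align 8) → ends 72
flags at 72 (size 8, align 8) → ends 80
checksum at 80 (size 4, align 4) → ends 84
magic at 84 (size 2, align 2) → ends 86
length at 86 (size 9, align 1) → ends 95
dst at 95 (size 1, align 1) → ends 96
total 96 bytes, alignment 8
104 − 96 = 8

8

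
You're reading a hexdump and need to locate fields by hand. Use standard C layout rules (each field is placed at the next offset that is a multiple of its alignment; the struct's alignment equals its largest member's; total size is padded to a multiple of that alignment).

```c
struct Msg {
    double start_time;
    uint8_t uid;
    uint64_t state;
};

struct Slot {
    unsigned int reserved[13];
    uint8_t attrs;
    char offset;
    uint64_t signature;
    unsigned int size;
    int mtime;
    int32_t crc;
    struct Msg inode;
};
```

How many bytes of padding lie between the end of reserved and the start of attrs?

Msg: @0: start_time [8B, align 8] → 8; @8: uid [1B, align 1] → 9; +7 pad (align 8); @16: state [8B, align 8] → 24; size 24, align 8
@0: reserved [52B, align 4] → 52
@52: attrs [1B, align 1] → 53

0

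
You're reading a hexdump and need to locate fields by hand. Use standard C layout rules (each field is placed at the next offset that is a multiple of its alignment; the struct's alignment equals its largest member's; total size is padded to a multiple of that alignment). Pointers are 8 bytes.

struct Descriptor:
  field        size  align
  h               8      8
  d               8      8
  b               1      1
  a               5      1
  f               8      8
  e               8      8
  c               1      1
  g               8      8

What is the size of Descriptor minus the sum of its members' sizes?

0..8  h  (8B, 8-aligned)
8..16  d  (8B, 8-aligned)
16..17  b  (1B, 1-aligned)
17..22  a  (5B, 1-aligned)
22..24  -- padding (2B)
24..32  f  (8B, 8-aligned)
32..40  e  (8B, 8-aligned)
40..41  c  (1B, 1-aligned)
41..48  -- padding (7B)
48..56  g  (8B, 8-aligned)
sizeof = 56, alignof = 8
data bytes 47, size 56 → padding 9

9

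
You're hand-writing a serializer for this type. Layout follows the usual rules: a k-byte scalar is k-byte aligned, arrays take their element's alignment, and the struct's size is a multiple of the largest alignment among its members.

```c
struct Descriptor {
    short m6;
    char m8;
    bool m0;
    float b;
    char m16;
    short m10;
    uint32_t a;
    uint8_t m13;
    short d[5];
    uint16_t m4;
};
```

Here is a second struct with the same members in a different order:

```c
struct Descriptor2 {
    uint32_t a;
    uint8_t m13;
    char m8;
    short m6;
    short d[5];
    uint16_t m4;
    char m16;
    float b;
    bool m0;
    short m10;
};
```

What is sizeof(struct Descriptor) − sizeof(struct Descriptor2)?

0

0..2  m6  (2B, 2-aligned)
2..3  m8  (1B, 1-aligned)
3..4  m0  (1B, 1-aligned)
4..8  b  (4B, 4-aligned)
8..9  m16  (1B, 1-aligned)
9..10  -- padding (1B)
10..12  m10  (2B, 2-aligned)
12..16  a  (4B, 4-aligned)
16..17  m13  (1B, 1-aligned)
17..18  -- padding (1B)
18..28  d  (10B, 2-aligned)
28..30  m4  (2B, 2-aligned)
30..32  -- tail padding (2B)
sizeof = 32, alignof = 4
— Descriptor2 —
0..4  a  (4B, 4-aligned)
4..5  m13  (1B, 1-aligned)
5..6  m8  (1B, 1-aligned)
6..8  m6  (2B, 2-aligned)
8..18  d  (10B, 2-aligned)
18..20  m4  (2B, 2-aligned)
20..21  m16  (1B, 1-aligned)
21..24  -- padding (3B)
24..28  b  (4B, 4-aligned)
28..29  m0  (1B, 1-aligned)
29..30  -- padding (1B)
30..32  m10  (2B, 2-aligned)
sizeof = 32, alignof = 4
32 − 32 = 0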